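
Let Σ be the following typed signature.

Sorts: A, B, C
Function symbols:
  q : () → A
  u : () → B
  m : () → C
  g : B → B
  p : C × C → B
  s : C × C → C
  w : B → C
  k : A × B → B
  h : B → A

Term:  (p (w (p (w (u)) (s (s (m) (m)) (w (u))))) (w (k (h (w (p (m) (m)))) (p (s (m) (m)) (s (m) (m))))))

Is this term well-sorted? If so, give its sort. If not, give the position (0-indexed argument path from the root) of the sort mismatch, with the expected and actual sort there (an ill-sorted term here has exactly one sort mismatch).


        (u) : B
      (w (u)) : C
          (m) : C
          (m) : C
        (s (m) (m)) : C
          (u) : B
        (w (u)) : C
      (s (s (m) (m)) (w (u))) : C
    (p (w (u)) (s (s (m) (m)) (w (u)))) : B
  (w (p (w (u)) (s (s (m) (m)) (w (u))))) : C
            (m) : C
            (m) : C
          (p (m) (m)) : B
        (w (p (m) (m))) : C
      (h (w (p (m) (m)))) : ✗ arg 0 at [1, 0, 0, 0] has sort C, expected B
          (m) : C
          (m) : C
        (s (m) (m)) : C
          (m) : C
          (m) : C
        (s (m) (m)) : C
      (p (s (m) (m)) (s (m) (m))) : B

ill-sorted at position [1, 0, 0, 0]: expected B, got C


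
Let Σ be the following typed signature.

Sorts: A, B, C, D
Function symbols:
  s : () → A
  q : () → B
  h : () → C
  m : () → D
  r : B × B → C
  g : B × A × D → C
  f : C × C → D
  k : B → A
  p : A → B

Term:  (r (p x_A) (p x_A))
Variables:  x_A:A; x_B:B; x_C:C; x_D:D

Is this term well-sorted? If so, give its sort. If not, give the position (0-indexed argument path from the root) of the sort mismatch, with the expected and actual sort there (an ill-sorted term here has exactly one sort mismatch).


well-sorted; sort = C

    x_A : A
  (p x_A) : B
    x_A : A
  (p x_A) : B
(r (p x_A) (p x_A)) : C


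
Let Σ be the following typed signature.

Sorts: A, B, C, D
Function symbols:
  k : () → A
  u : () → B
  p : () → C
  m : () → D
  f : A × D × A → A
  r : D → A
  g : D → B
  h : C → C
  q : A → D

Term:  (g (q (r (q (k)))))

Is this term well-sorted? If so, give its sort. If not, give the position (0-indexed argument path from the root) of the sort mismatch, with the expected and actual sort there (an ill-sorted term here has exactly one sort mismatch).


        (k) : A
      (q (k)) : D
    (r (q (k))) : A
  (q (r (q (k)))) : D
(g (q (r (q (k))))) : B

well-sorted; sort = B


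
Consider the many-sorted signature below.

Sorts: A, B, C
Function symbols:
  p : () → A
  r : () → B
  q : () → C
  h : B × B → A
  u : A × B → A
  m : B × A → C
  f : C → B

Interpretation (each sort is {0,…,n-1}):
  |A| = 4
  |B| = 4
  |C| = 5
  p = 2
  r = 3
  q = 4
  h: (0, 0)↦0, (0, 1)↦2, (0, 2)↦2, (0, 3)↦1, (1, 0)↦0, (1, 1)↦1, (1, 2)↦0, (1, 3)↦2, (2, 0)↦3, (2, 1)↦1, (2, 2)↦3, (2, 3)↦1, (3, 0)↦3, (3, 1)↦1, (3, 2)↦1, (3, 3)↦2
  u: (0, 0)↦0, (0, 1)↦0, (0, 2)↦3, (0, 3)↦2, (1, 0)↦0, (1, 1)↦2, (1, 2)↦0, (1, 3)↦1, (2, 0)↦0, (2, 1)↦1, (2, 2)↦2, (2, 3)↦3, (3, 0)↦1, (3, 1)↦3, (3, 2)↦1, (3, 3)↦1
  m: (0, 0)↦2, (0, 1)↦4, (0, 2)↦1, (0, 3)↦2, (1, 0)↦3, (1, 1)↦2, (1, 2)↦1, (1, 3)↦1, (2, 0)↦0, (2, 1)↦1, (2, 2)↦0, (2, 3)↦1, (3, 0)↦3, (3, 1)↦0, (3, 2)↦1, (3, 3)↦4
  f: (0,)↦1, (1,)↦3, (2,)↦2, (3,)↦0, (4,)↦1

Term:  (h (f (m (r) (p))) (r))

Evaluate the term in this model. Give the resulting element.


  r = 3
  p = 2
  (m (r) (p)) = m(3, 2) = 1
  (f (m (r) (p))) = f(1,) = 3
  r = 3
  (h (f (m (r) (p))) (r)) = h(3, 3) = 2

value = 2


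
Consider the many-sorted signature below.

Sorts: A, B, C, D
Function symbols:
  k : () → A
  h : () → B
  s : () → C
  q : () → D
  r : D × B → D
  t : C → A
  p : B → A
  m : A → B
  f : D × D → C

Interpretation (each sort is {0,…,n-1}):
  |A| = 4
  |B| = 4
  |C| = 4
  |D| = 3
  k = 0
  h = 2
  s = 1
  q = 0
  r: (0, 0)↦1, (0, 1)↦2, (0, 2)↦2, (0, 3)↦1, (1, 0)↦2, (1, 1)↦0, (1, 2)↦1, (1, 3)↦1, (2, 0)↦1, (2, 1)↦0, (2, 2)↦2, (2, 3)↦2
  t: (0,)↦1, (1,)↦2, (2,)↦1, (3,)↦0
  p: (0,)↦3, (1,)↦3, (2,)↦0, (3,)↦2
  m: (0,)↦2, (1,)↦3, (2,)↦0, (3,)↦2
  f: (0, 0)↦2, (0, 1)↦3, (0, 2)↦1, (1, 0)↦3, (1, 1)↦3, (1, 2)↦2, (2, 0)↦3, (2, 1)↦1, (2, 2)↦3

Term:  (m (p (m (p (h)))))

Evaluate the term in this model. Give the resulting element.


  h = 2
  (p (h)) = p(2,) = 0
  (m (p (h))) = m(0,) = 2
  (p (m (p (h)))) = p(2,) = 0
  (m (p (m (p (h))))) = m(0,) = 2

value = 2


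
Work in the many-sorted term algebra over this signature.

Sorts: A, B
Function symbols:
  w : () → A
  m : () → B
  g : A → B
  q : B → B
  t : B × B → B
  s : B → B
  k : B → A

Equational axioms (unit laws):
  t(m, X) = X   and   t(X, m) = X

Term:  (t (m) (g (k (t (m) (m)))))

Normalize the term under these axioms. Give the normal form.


1. (t (m) (g (k (t (m) (m)))))  →  (g (k (t (m) (m))))
2. (g (k (t (m) (m))))  →  (g (k (m)))

normal form = (g (k (m)))


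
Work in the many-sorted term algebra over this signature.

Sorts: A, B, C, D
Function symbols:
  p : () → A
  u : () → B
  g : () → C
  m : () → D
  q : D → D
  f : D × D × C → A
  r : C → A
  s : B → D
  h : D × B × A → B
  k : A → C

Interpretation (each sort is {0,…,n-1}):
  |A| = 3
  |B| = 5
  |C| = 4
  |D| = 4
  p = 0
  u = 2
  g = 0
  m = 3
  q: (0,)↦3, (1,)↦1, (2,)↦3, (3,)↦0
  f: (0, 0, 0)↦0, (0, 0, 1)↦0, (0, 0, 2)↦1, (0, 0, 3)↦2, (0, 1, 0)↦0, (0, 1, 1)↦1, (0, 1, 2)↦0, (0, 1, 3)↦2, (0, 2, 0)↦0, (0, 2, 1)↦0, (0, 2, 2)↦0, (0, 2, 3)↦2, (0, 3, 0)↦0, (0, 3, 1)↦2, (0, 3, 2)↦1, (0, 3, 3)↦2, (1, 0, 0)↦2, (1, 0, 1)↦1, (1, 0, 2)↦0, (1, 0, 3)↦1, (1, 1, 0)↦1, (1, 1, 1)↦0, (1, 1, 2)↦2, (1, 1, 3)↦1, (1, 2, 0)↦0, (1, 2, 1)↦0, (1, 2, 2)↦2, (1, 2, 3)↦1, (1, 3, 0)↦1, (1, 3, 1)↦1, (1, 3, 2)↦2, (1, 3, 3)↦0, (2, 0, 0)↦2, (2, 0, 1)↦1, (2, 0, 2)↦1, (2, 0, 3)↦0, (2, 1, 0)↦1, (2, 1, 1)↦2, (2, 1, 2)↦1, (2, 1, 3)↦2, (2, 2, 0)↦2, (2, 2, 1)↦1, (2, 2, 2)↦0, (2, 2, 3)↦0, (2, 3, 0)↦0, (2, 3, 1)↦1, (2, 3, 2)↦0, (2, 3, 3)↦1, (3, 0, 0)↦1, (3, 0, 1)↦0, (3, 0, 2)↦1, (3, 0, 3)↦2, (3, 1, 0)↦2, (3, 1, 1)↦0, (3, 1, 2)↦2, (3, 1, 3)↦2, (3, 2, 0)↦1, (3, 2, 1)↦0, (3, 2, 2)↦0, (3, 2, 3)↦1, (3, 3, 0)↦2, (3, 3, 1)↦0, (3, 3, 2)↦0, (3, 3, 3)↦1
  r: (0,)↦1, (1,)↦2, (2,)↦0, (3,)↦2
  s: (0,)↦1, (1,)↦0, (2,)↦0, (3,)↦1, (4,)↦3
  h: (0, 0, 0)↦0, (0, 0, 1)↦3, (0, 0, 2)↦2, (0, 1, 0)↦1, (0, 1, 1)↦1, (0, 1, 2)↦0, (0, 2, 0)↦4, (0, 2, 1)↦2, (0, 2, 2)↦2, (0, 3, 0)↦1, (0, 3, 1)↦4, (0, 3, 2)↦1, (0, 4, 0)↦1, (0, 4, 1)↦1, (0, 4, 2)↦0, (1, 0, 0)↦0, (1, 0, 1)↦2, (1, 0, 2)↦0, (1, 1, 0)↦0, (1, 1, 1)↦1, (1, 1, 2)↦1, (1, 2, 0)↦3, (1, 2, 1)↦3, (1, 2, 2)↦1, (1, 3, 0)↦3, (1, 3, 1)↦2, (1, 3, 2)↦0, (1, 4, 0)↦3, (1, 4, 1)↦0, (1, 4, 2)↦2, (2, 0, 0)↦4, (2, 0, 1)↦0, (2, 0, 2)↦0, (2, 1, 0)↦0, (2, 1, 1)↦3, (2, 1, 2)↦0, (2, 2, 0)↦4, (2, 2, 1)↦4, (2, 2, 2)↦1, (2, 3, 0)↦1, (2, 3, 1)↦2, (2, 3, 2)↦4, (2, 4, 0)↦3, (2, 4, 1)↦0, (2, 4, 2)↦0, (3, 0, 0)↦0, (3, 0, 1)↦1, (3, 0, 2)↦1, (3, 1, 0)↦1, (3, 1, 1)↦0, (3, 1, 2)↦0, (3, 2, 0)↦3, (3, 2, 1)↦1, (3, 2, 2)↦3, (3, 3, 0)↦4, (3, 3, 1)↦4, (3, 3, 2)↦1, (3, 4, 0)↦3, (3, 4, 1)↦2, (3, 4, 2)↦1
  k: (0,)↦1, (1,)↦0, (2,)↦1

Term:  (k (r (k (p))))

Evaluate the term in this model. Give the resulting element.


value = 1

  p = 0
  (k (p)) = k(0,) = 1
  (r (k (p))) = r(1,) = 2
  (k (r (k (p)))) = k(2,) = 1


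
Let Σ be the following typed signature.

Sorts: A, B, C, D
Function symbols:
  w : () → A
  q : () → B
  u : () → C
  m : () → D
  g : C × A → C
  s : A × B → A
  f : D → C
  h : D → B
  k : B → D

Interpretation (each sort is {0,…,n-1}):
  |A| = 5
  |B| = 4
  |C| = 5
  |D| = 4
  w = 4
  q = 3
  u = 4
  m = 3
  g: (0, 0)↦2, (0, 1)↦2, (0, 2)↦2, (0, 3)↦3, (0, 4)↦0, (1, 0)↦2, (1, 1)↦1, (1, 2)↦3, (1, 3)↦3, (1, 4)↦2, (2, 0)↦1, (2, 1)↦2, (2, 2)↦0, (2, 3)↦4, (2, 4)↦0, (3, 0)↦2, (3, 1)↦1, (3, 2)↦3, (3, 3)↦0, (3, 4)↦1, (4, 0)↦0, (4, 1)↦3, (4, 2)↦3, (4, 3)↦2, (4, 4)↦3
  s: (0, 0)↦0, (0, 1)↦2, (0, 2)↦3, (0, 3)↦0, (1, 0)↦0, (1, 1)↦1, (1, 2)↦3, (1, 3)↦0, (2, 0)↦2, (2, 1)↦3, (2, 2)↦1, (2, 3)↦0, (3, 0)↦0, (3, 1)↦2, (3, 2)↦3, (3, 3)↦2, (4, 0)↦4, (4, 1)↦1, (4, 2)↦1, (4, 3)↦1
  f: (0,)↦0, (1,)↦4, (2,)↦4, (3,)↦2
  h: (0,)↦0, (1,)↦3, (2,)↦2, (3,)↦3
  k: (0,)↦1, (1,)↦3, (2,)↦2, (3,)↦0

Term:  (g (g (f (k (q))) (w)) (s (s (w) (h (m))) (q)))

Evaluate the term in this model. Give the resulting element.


value = 2

  q = 3
  (k (q)) = k(3,) = 0
  (f (k (q))) = f(0,) = 0
  w = 4
  (g (f (k (q))) (w)) = g(0, 4) = 0
  w = 4
  m = 3
  (h (m)) = h(3,) = 3
  (s (w) (h (m))) = s(4, 3) = 1
  q = 3
  (s (s (w) (h (m))) (q)) = s(1, 3) = 0
  (g (g (f (k (q))) (w)) (s (s (w) (h (m))) (q))) = g(0, 0) = 2


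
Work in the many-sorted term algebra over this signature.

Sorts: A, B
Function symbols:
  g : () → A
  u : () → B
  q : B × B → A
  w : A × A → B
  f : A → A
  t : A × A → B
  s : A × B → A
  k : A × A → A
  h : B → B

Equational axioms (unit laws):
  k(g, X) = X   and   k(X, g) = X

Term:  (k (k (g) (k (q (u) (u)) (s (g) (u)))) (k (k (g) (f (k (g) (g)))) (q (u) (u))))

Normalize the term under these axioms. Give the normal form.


normal form = (k (k (q (u) (u)) (s (g) (u))) (k (f (g)) (q (u) (u))))

1. (k (k (g) (k (q (u) (u)) (s (g) (u)))) (k (k (g) (f (k (g) (g)))) (q (u) (u))))  →  (k (k (q (u) (u)) (s (g) (u))) (k (k (g) (f (k (g) (g)))) (q (u) (u))))
2. (k (k (q (u) (u)) (s (g) (u))) (k (k (g) (f (k (g) (g)))) (q (u) (u))))  →  (k (k (q (u) (u)) (s (g) (u))) (k (f (k (g) (g))) (q (u) (u))))
3. (k (k (q (u) (u)) (s (g) (u))) (k (f (k (g) (g))) (q (u) (u))))  →  (k (k (q (u) (u)) (s (g) (u))) (k (f (g)) (q (u) (u))))


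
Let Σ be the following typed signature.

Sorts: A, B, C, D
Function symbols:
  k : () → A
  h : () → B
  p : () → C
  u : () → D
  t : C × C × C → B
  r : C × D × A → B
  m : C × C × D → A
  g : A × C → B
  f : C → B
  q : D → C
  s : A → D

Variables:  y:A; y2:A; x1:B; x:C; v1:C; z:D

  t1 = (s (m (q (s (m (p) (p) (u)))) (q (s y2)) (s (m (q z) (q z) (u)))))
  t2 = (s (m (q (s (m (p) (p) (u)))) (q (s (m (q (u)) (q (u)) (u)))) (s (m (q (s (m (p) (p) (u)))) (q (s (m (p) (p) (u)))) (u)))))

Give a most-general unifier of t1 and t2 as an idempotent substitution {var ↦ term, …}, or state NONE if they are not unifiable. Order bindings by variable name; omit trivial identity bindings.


{y2 ↦ (m (q (u)) (q (u)) (u)), z ↦ (s (m (p) (p) (u)))}


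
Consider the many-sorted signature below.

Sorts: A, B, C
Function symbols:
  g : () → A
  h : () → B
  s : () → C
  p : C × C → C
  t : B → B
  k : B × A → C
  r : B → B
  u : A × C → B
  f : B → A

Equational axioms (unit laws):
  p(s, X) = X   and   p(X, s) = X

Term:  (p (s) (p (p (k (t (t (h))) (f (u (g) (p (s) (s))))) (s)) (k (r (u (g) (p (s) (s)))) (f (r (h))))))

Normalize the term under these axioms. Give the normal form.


normal form = (p (k (t (t (h))) (f (u (g) (s)))) (k (r (u (g) (s))) (f (r (h)))))

1. (p (s) (p (p (k (t (t (h))) (f (u (g) (p (s) (s))))) (s)) (k (r (u (g) (p (s) (s)))) (f (r (h))))))  →  (p (p (k (t (t (h))) (f (u (g) (p (s) (s))))) (s)) (k (r (u (g) (p (s) (s)))) (f (r (h)))))
2. (p (p (k (t (t (h))) (f (u (g) (p (s) (s))))) (s)) (k (r (u (g) (p (s) (s)))) (f (r (h)))))  →  (p (k (t (t (h))) (f (u (g) (p (s) (s))))) (k (r (u (g) (p (s) (s)))) (f (r (h)))))
3. (p (k (t (t (h))) (f (u (g) (p (s) (s))))) (k (r (u (g) (p (s) (s)))) (f (r (h)))))  →  (p (k (t (t (h))) (f (u (g) (s)))) (k (r (u (g) (p (s) (s)))) (f (r (h)))))
4. (p (k (t (t (h))) (f (u (g) (s)))) (k (r (u (g) (p (s) (s)))) (f (r (h)))))  →  (p (k (t (t (h))) (f (u (g) (s)))) (k (r (u (g) (s))) (f (r (h)))))


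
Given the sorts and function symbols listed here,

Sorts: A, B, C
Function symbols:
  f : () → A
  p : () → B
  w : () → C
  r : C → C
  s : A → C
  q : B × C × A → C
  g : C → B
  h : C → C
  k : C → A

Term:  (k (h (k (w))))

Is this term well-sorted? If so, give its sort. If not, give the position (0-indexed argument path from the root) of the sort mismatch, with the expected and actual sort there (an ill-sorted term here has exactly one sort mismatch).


ill-sorted at position [0, 0]: expected C, got A

      (w) : C
    (k (w)) : A
  (h (k (w))) : ✗ arg 0 at [0, 0] has sort A, expected C


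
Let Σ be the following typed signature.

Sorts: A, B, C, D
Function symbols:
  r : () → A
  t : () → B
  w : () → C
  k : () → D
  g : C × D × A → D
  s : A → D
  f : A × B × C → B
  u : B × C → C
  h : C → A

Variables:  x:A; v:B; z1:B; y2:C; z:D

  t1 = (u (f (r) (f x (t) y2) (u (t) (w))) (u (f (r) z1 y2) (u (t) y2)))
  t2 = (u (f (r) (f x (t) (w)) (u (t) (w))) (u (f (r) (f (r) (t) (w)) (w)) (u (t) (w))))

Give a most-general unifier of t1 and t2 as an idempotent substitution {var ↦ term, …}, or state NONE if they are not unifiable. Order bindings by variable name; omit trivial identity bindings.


{y2 ↦ (w), z1 ↦ (f (r) (t) (w))}


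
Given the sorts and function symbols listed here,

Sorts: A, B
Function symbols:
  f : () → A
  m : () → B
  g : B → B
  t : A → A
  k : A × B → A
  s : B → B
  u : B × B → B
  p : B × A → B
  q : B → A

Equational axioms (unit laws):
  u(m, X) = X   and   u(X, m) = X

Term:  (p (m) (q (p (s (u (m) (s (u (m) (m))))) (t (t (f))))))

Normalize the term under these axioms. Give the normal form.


normal form = (p (m) (q (p (s (s (m))) (t (t (f))))))

1. (p (m) (q (p (s (u (m) (s (u (m) (m))))) (t (t (f))))))  →  (p (m) (q (p (s (s (u (m) (m)))) (t (t (f))))))
2. (p (m) (q (p (s (s (u (m) (m)))) (t (t (f))))))  →  (p (m) (q (p (s (s (m))) (t (t (f))))))


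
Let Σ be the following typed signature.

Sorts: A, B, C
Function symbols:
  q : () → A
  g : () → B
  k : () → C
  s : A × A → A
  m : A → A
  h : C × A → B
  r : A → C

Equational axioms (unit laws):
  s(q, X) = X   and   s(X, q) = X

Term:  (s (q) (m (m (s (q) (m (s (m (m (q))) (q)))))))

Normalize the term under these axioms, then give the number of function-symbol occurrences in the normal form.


size = 6

1. (s (q) (m (m (s (q) (m (s (m (m (q))) (q)))))))  →  (m (m (s (q) (m (s (m (m (q))) (q))))))
2. (m (m (s (q) (m (s (m (m (q))) (q))))))  →  (m (m (m (s (m (m (q))) (q)))))
3. (m (m (m (s (m (m (q))) (q)))))  →  (m (m (m (m (m (q))))))
normal form: (m (m (m (m (m (q))))))


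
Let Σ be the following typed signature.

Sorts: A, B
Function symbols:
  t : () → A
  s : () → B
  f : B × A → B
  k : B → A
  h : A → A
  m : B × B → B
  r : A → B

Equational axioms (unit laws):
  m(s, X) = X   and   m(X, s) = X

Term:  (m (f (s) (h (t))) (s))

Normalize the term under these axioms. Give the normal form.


1. (m (f (s) (h (t))) (s))  →  (f (s) (h (t)))

normal form = (f (s) (h (t)))


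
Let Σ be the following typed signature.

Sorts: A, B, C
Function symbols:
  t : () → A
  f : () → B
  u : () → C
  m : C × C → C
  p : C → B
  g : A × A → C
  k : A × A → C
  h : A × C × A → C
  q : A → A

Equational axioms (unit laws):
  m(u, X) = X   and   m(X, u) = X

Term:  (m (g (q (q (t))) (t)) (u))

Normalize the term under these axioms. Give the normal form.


1. (m (g (q (q (t))) (t)) (u))  →  (g (q (q (t))) (t))

normal form = (g (q (q (t))) (t))


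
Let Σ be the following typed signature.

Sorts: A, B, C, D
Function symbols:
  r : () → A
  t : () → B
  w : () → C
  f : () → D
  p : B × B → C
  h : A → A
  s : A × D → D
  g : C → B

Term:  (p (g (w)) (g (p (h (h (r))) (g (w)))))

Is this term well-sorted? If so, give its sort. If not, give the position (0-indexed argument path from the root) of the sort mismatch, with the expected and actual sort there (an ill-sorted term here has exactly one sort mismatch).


    (w) : C
  (g (w)) : B
          (r) : A
        (h (r)) : A
      (h (h (r))) : A
        (w) : C
      (g (w)) : B
    (p (h (h (r))) (g (w))) : ✗ arg 0 at [1, 0, 0] has sort A, expected B

ill-sorted at position [1, 0, 0]: expected B, got A


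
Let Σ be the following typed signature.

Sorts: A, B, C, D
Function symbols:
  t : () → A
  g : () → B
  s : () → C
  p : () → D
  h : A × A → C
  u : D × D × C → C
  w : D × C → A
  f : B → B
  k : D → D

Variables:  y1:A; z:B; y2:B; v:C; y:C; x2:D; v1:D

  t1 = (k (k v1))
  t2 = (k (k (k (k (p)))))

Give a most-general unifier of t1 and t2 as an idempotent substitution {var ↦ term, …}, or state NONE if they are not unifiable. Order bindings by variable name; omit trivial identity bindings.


{v1 ↦ (k (k (p)))}


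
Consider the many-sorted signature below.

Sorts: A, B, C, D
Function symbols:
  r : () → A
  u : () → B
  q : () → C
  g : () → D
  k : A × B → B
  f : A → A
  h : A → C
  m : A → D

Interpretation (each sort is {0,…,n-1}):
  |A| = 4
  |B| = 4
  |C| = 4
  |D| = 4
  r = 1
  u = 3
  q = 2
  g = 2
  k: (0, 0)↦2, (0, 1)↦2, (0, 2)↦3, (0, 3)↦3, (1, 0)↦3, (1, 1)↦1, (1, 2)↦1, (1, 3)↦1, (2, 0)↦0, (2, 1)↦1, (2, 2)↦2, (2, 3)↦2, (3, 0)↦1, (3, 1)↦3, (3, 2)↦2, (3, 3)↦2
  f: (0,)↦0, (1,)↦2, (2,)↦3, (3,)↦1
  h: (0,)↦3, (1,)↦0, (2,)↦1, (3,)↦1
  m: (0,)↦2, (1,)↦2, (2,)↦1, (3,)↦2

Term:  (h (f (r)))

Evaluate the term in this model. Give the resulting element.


  r = 1
  (f (r)) = f(1,) = 2
  (h (f (r))) = h(2,) = 1

value = 1


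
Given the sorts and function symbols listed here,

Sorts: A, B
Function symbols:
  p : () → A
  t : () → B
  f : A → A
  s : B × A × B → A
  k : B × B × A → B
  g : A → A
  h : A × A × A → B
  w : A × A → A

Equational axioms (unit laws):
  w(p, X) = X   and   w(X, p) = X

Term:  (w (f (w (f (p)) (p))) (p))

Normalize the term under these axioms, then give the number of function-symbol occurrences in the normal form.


1. (w (f (w (f (p)) (p))) (p))  →  (f (w (f (p)) (p)))
2. (f (w (f (p)) (p)))  →  (f (f (p)))
normal form: (f (f (p)))

size = 3


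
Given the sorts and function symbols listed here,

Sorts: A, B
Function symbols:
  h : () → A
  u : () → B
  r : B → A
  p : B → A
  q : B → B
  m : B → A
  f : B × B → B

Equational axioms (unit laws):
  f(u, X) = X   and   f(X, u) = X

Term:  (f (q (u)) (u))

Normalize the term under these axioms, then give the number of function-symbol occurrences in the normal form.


1. (f (q (u)) (u))  →  (q (u))
normal form: (q (u))

size = 2


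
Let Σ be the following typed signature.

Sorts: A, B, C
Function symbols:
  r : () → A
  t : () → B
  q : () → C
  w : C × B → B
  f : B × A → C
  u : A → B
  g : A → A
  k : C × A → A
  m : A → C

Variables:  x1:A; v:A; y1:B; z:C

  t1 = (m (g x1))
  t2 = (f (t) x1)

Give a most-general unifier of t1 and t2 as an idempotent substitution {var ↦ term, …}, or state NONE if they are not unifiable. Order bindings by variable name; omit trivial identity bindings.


head clash or occurs-check failure — not unifiable

NONE (not unifiable)


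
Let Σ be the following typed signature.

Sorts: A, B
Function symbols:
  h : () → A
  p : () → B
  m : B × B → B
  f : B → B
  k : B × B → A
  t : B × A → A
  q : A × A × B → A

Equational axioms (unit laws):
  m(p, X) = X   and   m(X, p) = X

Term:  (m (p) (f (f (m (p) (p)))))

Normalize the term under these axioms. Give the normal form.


1. (m (p) (f (f (m (p) (p)))))  →  (f (f (m (p) (p))))
2. (f (f (m (p) (p))))  →  (f (f (p)))

normal form = (f (f (p)))


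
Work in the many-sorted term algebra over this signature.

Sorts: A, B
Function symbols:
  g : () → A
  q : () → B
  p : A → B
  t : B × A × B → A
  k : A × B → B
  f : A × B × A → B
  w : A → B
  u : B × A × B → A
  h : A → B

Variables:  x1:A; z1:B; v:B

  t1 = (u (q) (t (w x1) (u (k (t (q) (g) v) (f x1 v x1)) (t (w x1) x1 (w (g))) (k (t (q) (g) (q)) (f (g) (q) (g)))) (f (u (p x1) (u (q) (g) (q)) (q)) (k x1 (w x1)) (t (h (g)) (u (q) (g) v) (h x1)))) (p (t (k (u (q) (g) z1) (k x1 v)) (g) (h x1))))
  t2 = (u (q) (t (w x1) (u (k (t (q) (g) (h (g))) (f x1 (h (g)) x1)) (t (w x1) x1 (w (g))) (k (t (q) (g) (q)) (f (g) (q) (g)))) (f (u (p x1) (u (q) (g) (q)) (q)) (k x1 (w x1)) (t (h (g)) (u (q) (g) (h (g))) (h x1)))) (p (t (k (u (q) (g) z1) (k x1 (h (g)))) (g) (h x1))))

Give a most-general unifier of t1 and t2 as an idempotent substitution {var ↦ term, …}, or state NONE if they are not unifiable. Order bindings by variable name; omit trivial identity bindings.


{v ↦ (h (g))}


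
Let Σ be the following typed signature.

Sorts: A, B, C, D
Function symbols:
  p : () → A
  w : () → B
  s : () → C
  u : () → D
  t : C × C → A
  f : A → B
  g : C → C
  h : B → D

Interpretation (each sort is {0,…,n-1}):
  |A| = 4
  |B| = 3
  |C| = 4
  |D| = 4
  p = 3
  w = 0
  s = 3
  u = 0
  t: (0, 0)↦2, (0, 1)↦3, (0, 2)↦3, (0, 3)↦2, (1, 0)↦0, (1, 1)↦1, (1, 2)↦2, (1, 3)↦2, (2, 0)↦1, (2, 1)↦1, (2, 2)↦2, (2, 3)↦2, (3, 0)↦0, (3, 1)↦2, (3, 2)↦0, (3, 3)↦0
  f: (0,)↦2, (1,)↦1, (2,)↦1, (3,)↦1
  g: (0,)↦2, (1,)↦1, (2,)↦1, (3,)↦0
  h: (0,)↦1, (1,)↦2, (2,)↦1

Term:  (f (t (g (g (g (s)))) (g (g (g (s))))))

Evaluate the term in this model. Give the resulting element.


  s = 3
  (g (s)) = g(3,) = 0
  (g (g (s))) = g(0,) = 2
  (g (g (g (s)))) = g(2,) = 1
  s = 3
  (g (s)) = g(3,) = 0
  (g (g (s))) = g(0,) = 2
  (g (g (g (s)))) = g(2,) = 1
  (t (g (g (g (s)))) (g (g (g (s))))) = t(1, 1) = 1
  (f (t (g (g (g (s)))) (g (g (g (s)))))) = f(1,) = 1

value = 1


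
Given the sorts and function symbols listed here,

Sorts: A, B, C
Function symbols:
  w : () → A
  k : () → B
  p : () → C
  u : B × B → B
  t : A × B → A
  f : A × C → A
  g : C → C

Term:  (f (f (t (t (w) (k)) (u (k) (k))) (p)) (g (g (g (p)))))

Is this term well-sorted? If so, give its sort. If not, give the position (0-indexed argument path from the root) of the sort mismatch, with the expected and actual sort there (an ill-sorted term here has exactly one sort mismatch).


well-sorted; sort = A

        (w) : A
        (k) : B
      (t (w) (k)) : A
        (k) : B
        (k) : B
      (u (k) (k)) : B
    (t (t (w) (k)) (u (k) (k))) : A
    (p) : C
  (f (t (t (w) (k)) (u (k) (k))) (p)) : A
        (p) : C
      (g (p)) : C
    (g (g (p))) : C
  (g (g (g (p)))) : C
(f (f (t (t (w) (k)) (u (k) (k))) (p)) (g (g (g (p))))) : A


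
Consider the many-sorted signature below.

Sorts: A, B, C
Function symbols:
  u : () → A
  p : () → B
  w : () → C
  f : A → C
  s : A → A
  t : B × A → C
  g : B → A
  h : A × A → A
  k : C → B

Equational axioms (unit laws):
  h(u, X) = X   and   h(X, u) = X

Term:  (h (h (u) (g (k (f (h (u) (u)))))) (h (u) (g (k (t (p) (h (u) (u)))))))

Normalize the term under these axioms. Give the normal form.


1. (h (h (u) (g (k (f (h (u) (u)))))) (h (u) (g (k (t (p) (h (u) (u)))))))  →  (h (g (k (f (h (u) (u))))) (h (u) (g (k (t (p) (h (u) (u)))))))
2. (h (g (k (f (h (u) (u))))) (h (u) (g (k (t (p) (h (u) (u)))))))  →  (h (g (k (f (u)))) (h (u) (g (k (t (p) (h (u) (u)))))))
3. (h (g (k (f (u)))) (h (u) (g (k (t (p) (h (u) (u)))))))  →  (h (g (k (f (u)))) (g (k (t (p) (h (u) (u))))))
4. (h (g (k (f (u)))) (g (k (t (p) (h (u) (u))))))  →  (h (g (k (f (u)))) (g (k (t (p) (u)))))

normal form = (h (g (k (f (u)))) (g (k (t (p) (u)))))


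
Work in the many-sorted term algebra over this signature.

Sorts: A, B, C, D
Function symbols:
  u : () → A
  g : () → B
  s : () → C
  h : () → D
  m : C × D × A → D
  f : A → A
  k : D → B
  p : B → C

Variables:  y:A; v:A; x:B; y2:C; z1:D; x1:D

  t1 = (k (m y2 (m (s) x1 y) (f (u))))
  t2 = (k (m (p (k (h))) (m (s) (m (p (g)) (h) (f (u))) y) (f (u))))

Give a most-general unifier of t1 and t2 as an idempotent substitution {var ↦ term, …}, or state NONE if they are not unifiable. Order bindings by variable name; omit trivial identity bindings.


{x1 ↦ (m (p (g)) (h) (f (u))), y2 ↦ (p (k (h)))}


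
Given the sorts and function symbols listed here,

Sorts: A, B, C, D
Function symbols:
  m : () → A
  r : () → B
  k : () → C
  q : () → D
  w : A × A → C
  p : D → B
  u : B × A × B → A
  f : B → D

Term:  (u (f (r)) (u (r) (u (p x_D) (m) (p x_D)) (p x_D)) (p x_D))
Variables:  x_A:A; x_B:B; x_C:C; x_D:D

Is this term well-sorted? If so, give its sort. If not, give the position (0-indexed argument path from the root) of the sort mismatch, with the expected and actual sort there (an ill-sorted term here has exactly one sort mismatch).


    (r) : B
  (f (r)) : D
    (r) : B
        x_D : D
      (p x_D) : B
      (m) : A
        x_D : D
      (p x_D) : B
    (u (p x_D) (m) (p x_D)) : A
      x_D : D
    (p x_D) : B
  (u (r) (u (p x_D) (m) (p x_D)) (p x_D)) : A
    x_D : D
  (p x_D) : B
(u (f (r)) (u (r) (u (p x_D) (m) (p x_D)) (p x_D)) (p x_D)) : ✗ arg 0 at [0] has sort D, expected B

ill-sorted at position [0]: expected B, got D


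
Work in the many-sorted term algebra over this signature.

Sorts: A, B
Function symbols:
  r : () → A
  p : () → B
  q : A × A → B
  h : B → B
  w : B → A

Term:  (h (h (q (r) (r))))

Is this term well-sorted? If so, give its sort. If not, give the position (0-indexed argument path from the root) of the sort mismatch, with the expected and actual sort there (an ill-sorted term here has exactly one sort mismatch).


      (r) : A
      (r) : A
    (q (r) (r)) : B
  (h (q (r) (r))) : B
(h (h (q (r) (r)))) : B

well-sorted; sort = B


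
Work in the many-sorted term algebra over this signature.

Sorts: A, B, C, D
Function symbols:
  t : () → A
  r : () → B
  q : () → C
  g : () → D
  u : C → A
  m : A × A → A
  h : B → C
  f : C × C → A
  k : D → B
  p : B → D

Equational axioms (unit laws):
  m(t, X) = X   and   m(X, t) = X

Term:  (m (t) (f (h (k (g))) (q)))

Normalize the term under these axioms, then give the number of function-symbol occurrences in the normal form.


1. (m (t) (f (h (k (g))) (q)))  →  (f (h (k (g))) (q))
normal form: (f (h (k (g))) (q))

size = 5


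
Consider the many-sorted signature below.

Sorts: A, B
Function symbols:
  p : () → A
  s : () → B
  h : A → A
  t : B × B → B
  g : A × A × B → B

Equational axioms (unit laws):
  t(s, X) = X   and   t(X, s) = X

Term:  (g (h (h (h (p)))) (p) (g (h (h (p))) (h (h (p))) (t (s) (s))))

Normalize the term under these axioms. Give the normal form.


1. (g (h (h (h (p)))) (p) (g (h (h (p))) (h (h (p))) (t (s) (s))))  →  (g (h (h (h (p)))) (p) (g (h (h (p))) (h (h (p))) (s)))

normal form = (g (h (h (h (p)))) (p) (g (h (h (p))) (h (h (p))) (s)))


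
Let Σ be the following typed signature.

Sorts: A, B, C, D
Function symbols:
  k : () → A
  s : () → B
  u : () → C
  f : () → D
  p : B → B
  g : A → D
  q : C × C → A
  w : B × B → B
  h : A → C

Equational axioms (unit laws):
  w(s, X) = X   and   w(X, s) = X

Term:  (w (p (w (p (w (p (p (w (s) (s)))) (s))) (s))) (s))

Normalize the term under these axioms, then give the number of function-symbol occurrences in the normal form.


size = 5

1. (w (p (w (p (w (p (p (w (s) (s)))) (s))) (s))) (s))  →  (p (w (p (w (p (p (w (s) (s)))) (s))) (s)))
2. (p (w (p (w (p (p (w (s) (s)))) (s))) (s)))  →  (p (p (w (p (p (w (s) (s)))) (s))))
3. (p (p (w (p (p (w (s) (s)))) (s))))  →  (p (p (p (p (w (s) (s))))))
4. (p (p (p (p (w (s) (s))))))  →  (p (p (p (p (s)))))
normal form: (p (p (p (p (s)))))


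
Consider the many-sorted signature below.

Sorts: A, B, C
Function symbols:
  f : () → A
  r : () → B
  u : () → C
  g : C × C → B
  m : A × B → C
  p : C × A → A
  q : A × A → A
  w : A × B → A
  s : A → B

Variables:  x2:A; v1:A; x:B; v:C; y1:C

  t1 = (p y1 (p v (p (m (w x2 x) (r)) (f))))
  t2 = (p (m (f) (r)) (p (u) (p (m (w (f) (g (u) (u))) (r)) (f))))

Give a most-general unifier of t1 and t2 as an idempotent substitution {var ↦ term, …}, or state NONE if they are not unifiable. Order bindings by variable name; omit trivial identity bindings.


{v ↦ (u), x ↦ (g (u) (u)), x2 ↦ (f), y1 ↦ (m (f) (r))}


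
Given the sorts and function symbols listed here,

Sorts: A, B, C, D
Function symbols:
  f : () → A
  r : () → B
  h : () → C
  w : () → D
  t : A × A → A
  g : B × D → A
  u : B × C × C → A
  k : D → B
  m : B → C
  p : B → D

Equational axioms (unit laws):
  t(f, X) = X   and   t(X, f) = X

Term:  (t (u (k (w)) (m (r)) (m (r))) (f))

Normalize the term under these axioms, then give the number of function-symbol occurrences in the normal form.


size = 7

1. (t (u (k (w)) (m (r)) (m (r))) (f))  →  (u (k (w)) (m (r)) (m (r)))
normal form: (u (k (w)) (m (r)) (m (r)))


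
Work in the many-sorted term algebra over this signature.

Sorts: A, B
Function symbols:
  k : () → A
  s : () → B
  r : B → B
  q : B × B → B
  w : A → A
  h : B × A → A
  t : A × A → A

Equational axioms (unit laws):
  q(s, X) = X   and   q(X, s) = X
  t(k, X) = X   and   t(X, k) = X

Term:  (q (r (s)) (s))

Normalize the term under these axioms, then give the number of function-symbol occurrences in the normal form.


1. (q (r (s)) (s))  →  (r (s))
normal form: (r (s))

size = 2


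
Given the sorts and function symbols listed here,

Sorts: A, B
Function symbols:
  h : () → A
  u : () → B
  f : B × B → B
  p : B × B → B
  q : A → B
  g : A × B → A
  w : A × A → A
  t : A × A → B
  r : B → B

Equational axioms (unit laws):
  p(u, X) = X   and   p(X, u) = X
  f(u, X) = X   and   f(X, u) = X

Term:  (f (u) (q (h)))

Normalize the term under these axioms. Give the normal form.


normal form = (q (h))

1. (f (u) (q (h)))  →  (q (h))


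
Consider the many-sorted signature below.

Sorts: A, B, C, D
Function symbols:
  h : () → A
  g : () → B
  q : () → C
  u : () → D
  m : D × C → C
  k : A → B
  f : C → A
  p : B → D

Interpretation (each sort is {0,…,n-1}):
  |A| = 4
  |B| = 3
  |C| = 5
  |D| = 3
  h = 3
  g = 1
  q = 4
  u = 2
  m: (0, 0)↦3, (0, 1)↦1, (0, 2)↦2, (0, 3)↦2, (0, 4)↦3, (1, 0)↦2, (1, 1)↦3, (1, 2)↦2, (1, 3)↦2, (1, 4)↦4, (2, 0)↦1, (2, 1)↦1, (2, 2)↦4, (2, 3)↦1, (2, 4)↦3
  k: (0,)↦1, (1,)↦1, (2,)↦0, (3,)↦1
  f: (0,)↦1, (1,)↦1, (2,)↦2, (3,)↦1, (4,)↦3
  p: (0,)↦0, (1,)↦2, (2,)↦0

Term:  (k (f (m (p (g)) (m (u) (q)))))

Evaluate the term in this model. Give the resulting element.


  g = 1
  (p (g)) = p(1,) = 2
  u = 2
  q = 4
  (m (u) (q)) = m(2, 4) = 3
  (m (p (g)) (m (u) (q))) = m(2, 3) = 1
  (f (m (p (g)) (m (u) (q)))) = f(1,) = 1
  (k (f (m (p (g)) (m (u) (q))))) = k(1,) = 1

value = 1


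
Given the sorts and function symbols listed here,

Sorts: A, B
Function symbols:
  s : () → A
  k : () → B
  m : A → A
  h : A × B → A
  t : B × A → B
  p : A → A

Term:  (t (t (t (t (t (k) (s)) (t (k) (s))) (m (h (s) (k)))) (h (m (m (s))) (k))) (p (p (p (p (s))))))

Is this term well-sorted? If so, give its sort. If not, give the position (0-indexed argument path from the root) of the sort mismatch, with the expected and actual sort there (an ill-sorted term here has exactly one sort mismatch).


          (k) : B
          (s) : A
        (t (k) (s)) : B
          (k) : B
          (s) : A
        (t (k) (s)) : B
      (t (t (k) (s)) (t (k) (s))) : ✗ arg 1 at [0, 0, 0, 1] has sort B, expected A
          (s) : A
          (k) : B
        (h (s) (k)) : A
      (m (h (s) (k))) : A
          (s) : A
        (m (s)) : A
      (m (m (s))) : A
      (k) : B
    (h (m (m (s))) (k)) : A
          (s) : A
        (p (s)) : A
      (p (p (s))) : A
    (p (p (p (s)))) : A
  (p (p (p (p (s))))) : A

ill-sorted at position [0, 0, 0, 1]: expected A, got B


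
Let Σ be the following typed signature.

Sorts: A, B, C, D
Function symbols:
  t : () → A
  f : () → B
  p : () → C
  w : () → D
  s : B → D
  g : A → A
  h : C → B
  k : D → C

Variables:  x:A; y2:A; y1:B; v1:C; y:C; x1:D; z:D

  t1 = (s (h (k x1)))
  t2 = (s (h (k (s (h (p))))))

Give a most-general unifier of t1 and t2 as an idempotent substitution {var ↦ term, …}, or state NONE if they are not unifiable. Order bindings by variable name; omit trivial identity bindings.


{x1 ↦ (s (h (p)))}


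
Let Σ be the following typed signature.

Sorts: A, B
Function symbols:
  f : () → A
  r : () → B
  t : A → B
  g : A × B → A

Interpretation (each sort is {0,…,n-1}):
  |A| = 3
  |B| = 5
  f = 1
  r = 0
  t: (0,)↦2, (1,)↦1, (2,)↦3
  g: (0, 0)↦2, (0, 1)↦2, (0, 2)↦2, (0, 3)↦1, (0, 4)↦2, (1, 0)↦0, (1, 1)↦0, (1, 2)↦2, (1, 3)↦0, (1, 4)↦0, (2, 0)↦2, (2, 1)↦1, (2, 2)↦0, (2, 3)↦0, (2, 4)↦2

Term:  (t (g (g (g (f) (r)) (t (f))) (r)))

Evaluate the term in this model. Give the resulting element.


  f = 1
  r = 0
  (g (f) (r)) = g(1, 0) = 0
  f = 1
  (t (f)) = t(1,) = 1
  (g (g (f) (r)) (t (f))) = g(0, 1) = 2
  r = 0
  (g (g (g (f) (r)) (t (f))) (r)) = g(2, 0) = 2
  (t (g (g (g (f) (r)) (t (f))) (r))) = t(2,) = 3

value = 3


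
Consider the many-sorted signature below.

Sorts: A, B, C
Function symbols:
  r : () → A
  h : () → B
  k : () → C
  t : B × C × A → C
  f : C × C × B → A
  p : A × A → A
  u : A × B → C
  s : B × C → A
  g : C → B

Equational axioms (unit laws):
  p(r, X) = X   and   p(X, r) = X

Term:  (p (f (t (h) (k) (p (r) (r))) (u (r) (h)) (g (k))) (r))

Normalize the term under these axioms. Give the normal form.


1. (p (f (t (h) (k) (p (r) (r))) (u (r) (h)) (g (k))) (r))  →  (f (t (h) (k) (p (r) (r))) (u (r) (h)) (g (k)))
2. (f (t (h) (k) (p (r) (r))) (u (r) (h)) (g (k)))  →  (f (t (h) (k) (r)) (u (r) (h)) (g (k)))

normal form = (f (t (h) (k) (r)) (u (r) (h)) (g (k)))


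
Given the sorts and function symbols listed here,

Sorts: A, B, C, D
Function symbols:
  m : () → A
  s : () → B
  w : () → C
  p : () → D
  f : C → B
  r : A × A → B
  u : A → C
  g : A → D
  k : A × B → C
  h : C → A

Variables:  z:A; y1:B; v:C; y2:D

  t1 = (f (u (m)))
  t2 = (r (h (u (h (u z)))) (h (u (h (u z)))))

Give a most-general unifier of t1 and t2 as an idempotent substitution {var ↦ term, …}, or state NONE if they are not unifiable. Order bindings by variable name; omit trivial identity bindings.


NONE (not unifiable)

head clash or occurs-check failure — not unifiable


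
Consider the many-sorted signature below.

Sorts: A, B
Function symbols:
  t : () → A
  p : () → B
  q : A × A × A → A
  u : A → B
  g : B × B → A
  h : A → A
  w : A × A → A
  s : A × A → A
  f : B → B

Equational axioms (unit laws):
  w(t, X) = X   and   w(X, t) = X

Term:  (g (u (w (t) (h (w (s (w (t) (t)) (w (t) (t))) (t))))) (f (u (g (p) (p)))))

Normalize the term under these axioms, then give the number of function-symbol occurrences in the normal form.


1. (g (u (w (t) (h (w (s (w (t) (t)) (w (t) (t))) (t))))) (f (u (g (p) (p)))))  →  (g (u (h (w (s (w (t) (t)) (w (t) (t))) (t)))) (f (u (g (p) (p)))))
2. (g (u (h (w (s (w (t) (t)) (w (t) (t))) (t)))) (f (u (g (p) (p)))))  →  (g (u (h (s (w (t) (t)) (w (t) (t))))) (f (u (g (p) (p)))))
3. (g (u (h (s (w (t) (t)) (w (t) (t))))) (f (u (g (p) (p)))))  →  (g (u (h (s (t) (w (t) (t))))) (f (u (g (p) (p)))))
4. (g (u (h (s (t) (w (t) (t))))) (f (u (g (p) (p)))))  →  (g (u (h (s (t) (t)))) (f (u (g (p) (p)))))
normal form: (g (u (h (s (t) (t)))) (f (u (g (p) (p)))))

size = 11


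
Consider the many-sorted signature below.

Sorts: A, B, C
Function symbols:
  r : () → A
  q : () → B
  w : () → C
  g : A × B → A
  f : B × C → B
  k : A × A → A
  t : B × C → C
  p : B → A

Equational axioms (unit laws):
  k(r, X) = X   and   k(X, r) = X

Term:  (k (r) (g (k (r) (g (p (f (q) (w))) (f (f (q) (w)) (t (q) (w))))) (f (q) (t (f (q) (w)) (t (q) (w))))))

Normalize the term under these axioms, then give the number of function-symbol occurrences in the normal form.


size = 22

1. (k (r) (g (k (r) (g (p (f (q) (w))) (f (f (q) (w)) (t (q) (w))))) (f (q) (t (f (q) (w)) (t (q) (w))))))  →  (g (k (r) (g (p (f (q) (w))) (f (f (q) (w)) (t (q) (w))))) (f (q) (t (f (q) (w)) (t (q) (w)))))
2. (g (k (r) (g (p (f (q) (w))) (f (f (q) (w)) (t (q) (w))))) (f (q) (t (f (q) (w)) (t (q) (w)))))  →  (g (g (p (f (q) (w))) (f (f (q) (w)) (t (q) (w)))) (f (q) (t (f (q) (w)) (t (q) (w)))))
normal form: (g (g (p (f (q) (w))) (f (f (q) (w)) (t (q) (w)))) (f (q) (t (f (q) (w)) (t (q) (w)))))


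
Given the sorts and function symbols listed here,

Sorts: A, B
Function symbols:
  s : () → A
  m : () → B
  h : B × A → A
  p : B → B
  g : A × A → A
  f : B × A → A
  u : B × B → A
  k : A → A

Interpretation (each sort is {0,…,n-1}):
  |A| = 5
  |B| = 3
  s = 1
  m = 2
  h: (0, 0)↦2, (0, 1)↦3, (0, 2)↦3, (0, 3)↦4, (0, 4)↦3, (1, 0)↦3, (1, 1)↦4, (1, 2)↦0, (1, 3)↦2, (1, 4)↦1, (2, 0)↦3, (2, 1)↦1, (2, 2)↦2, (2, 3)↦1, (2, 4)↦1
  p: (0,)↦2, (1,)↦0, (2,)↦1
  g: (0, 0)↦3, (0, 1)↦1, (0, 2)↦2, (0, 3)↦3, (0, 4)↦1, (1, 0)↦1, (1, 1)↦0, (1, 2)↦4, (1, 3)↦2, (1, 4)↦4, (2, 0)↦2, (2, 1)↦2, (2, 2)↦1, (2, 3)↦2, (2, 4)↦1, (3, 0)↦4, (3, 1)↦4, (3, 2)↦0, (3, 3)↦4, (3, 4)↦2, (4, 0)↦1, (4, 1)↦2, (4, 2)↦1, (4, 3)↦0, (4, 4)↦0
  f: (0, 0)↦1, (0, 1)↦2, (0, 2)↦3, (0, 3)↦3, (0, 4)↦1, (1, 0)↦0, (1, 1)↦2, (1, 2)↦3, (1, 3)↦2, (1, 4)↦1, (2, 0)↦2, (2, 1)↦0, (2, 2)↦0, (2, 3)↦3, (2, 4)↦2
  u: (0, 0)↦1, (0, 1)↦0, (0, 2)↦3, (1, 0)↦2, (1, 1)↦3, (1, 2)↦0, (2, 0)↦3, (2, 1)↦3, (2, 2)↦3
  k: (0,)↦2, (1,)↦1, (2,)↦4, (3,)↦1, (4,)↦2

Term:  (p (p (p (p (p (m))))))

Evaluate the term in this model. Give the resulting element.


value = 0

  m = 2
  (p (m)) = p(2,) = 1
  (p (p (m))) = p(1,) = 0
  (p (p (p (m)))) = p(0,) = 2
  (p (p (p (p (m))))) = p(2,) = 1
  (p (p (p (p (p (m)))))) = p(1,) = 0


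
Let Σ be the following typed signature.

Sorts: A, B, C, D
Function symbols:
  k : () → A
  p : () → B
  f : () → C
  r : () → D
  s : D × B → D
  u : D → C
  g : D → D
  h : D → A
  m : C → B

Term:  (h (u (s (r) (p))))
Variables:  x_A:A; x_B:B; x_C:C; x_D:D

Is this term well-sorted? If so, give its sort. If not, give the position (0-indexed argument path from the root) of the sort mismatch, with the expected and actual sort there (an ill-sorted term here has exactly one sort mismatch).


ill-sorted at position [0]: expected D, got C

      (r) : D
      (p) : B
    (s (r) (p)) : D
  (u (s (r) (p))) : C
(h (u (s (r) (p)))) : ✗ arg 0 at [0] has sort C, expected D


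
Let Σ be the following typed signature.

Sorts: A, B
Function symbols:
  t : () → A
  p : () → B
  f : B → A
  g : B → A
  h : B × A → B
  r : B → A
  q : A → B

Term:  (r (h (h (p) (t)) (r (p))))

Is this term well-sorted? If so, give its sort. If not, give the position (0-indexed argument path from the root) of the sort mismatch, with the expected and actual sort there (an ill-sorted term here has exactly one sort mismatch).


      (p) : B
      (t) : A
    (h (p) (t)) : B
      (p) : B
    (r (p)) : A
  (h (h (p) (t)) (r (p))) : B
(r (h (h (p) (t)) (r (p)))) : A

well-sorted; sort = A


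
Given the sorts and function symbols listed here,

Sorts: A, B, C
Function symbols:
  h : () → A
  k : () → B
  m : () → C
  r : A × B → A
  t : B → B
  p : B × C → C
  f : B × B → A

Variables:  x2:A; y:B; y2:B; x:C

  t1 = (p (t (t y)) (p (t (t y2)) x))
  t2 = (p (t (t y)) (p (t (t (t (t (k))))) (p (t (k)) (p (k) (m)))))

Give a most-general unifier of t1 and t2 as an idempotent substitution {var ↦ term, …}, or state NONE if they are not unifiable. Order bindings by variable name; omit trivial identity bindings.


{x ↦ (p (t (k)) (p (k) (m))), y2 ↦ (t (t (k)))}
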